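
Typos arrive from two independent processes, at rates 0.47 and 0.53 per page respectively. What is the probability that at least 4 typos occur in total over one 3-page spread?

0.3528

Independent Poisson processes superpose: combined rate λ = 0.47 + 0.53 = 1 per page.
Over the interval, μ = 1 × 3 = 3 (a 3-page spread = 3 pages).
P(N ≥ 4) = 1 − P(N ≤ 3) ≈ 0.3528.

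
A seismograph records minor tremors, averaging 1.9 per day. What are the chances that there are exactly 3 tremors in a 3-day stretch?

0.1033

Over the interval, μ = 1.9 × 3 = 5.7 (a 3-day stretch = 3 days).
P(N = 3) = e^(−μ) μ^3/3! = e^(−5.7) · 5.7^3/6 ≈ 0.1033.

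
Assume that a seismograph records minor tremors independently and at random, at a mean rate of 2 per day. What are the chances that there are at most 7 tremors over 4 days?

Over the interval, μ = 2 × 4 = 8 (4 days).
P(N ≤ 7) = Σ_{j=0}^{7} e^(−μ) μ^j/j! ≈ 0.4530.

0.4530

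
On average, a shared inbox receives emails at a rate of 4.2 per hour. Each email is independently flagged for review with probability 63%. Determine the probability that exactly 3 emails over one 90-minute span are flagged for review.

0.1969

Thinning: the emails that are flagged for review themselves form a Poisson process with rate 0.63 × 4.2 = 2.646 per hour.
Over the interval, μ = 2.646 × 1.5 = 3.969 (a 90-minute span = 1.5 hours).
P(N = 3) = e^(−3.969) · 3.969^3/3! ≈ 0.1969.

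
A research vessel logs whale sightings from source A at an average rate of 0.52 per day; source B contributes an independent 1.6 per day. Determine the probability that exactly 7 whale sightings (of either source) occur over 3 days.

0.1444

Independent Poisson processes superpose: combined rate λ = 0.52 + 1.6 = 2.12 per day.
Over the interval, μ = 2.12 × 3 = 6.36 (3 days).
P(N = 7) = e^(−6.36) · 6.36^7/7! ≈ 0.1444.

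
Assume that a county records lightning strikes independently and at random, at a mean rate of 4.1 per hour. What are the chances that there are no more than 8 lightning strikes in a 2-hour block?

0.5647

Over the interval, μ = 4.1 × 2 = 8.2 (a 2-hour block = 2 hours).
P(N ≤ 8) = Σ_{j=0}^{8} e^(−μ) μ^j/j! ≈ 0.5647.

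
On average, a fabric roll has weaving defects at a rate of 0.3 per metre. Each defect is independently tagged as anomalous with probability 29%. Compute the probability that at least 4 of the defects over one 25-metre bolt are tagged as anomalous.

Thinning: the defects that are tagged as anomalous themselves form a Poisson process with rate 0.29 × 0.3 = 0.087 per metre.
Over the interval, μ = 0.087 × 25 = 2.175 (a 25-metre bolt = 25 metres).
P(N ≥ 4) = 1 − P(N ≤ 3) ≈ 0.1758.

0.1758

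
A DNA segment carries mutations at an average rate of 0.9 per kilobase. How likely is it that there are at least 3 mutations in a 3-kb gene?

Over the interval, μ = 0.9 × 3 = 2.7 (a 3-kb gene = 3 kilobases).
P(N ≥ 3) = 1 − P(N ≤ 2) = 1 − Σ_{j=0}^{2} e^(−μ) μ^j/j! ≈ 0.5064.

0.5064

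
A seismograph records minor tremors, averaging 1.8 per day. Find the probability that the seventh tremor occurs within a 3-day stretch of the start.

0.2983

Over the interval, μ = 1.8 × 3 = 5.4 (a 3-day stretch = 3 days).
The seventh arrival falls in the interval iff at least 7 events occur there: P(S_7 ≤ t) = P(N ≥ 7) = 1 − P(N ≤ 6) ≈ 0.2983.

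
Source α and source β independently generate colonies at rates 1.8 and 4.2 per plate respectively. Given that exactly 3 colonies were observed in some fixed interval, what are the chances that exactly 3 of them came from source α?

0.0270

Given the total, each event is independently from source α with probability p = λ_α/(λ_α+λ_β) = 1.8/6 = 0.3000.
So K ~ Binomial(3, 1.8/6): P(K = 3) = C(3,3) · (1.8/6)^3 · (4.2/6)^0 ≈ 0.0270.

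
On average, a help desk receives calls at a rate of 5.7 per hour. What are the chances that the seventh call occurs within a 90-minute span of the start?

Over the interval, μ = 5.7 × 1.5 = 8.55 (a 90-minute span = 1.5 hours).
The seventh arrival falls in the interval iff at least 7 events occur there: P(S_7 ≤ t) = P(N ≥ 7) = 1 − P(N ≤ 6) ≈ 0.7491.

0.7491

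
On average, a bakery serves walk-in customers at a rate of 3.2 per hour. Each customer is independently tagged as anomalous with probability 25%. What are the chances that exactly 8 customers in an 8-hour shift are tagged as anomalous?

0.1160

Thinning: the customers that are tagged as anomalous themselves form a Poisson process with rate 0.25 × 3.2 = 0.8 per hour.
Over the interval, μ = 0.8 × 8 = 6.4 (an 8-hour shift = 8 hours).
P(N = 8) = e^(−6.4) · 6.4^8/8! ≈ 0.1160.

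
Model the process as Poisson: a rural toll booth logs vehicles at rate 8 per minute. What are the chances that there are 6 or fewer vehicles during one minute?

With mean μ = 8 per minute,
P(N ≤ 6) = Σ_{j=0}^{6} e^(−μ) μ^j/j! ≈ 0.3134.

0.3134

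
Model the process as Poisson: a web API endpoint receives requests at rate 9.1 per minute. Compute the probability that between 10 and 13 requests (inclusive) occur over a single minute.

0.3468

With mean μ = 9.1 per minute,
P(10 ≤ N ≤ 13) = Σ_{j=10}^{13} e^(−9.1) · 9.1^j/j! ≈ 0.3468.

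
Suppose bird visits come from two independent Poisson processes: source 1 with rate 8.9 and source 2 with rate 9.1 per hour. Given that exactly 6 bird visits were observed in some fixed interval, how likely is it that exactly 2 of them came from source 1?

0.2396

Given the total, each event is independently from source 1 with probability p = λ_1/(λ_1+λ_2) = 8.9/18 ≈ 0.4944.
So K ~ Binomial(6, 8.9/18): P(K = 2) = C(6,2) · (8.9/18)^2 · (9.1/18)^4 ≈ 0.2396.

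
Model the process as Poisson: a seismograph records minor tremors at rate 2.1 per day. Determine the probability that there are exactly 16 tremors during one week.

Over the interval, μ = 2.1 × 7 = 14.7 (a week = 7 days).
P(N = 16) = e^(−μ) μ^16/16! = e^(−14.7) · 14.7^16/20922789888000 ≈ 0.0938.

0.0938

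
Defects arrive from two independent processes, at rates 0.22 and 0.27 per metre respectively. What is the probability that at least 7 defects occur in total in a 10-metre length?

Independent Poisson processes superpose: combined rate λ = 0.22 + 0.27 = 0.49 per metre.
Over the interval, μ = 0.49 × 10 = 4.9 (a 10-metre length = 10 metres).
P(N ≥ 7) = 1 − P(N ≤ 6) ≈ 0.2233.

0.2233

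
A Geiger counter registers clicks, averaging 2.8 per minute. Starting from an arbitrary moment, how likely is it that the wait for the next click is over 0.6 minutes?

The wait for the next event is exponential with rate λ = 2.8 per minute.
P(T > 0.6) = e^(−λt) = e^(−2.8 × 0.6) = e^(−1.68) ≈ 0.1864.

0.1864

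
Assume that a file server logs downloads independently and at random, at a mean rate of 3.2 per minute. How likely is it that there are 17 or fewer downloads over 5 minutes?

0.6593

Over the interval, μ = 3.2 × 5 = 16 (5 minutes).
P(N ≤ 17) = Σ_{j=0}^{17} e^(−μ) μ^j/j! ≈ 0.6593.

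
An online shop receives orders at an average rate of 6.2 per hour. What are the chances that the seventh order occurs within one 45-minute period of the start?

Over the interval, μ = 6.2 × 0.75 = 4.65 (a 45-minute period = 0.75 hours).
The seventh arrival falls in the interval iff at least 7 events occur there: P(S_7 ≤ t) = P(N ≥ 7) = 1 − P(N ≤ 6) ≈ 0.1886.

0.1886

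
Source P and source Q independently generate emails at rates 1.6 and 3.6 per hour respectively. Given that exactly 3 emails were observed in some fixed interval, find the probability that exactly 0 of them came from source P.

0.3318

Given the total, each event is independently from source P with probability p = λ_P/(λ_P+λ_Q) = 1.6/5.2 ≈ 0.3077.
So K ~ Binomial(3, 1.6/5.2): P(K = 0) = C(3,0) · (1.6/5.2)^0 · (3.6/5.2)^3 ≈ 0.3318.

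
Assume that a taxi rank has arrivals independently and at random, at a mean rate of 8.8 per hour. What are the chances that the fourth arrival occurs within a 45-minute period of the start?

0.8948

Over the interval, μ = 8.8 × 0.75 = 6.6 (a 45-minute period = 0.75 hours).
The fourth arrival falls in the interval iff at least 4 events occur there: P(S_4 ≤ t) = P(N ≥ 4) = 1 − P(N ≤ 3) ≈ 0.8948.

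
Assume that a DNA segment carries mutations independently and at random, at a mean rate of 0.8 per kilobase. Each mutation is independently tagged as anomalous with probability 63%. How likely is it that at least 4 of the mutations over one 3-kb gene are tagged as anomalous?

Thinning: the mutations that are tagged as anomalous themselves form a Poisson process with rate 0.63 × 0.8 = 0.504 per kilobase.
Over the interval, μ = 0.504 × 3 = 1.512 (a 3-kb gene = 3 kilobases).
P(N ≥ 4) = 1 − P(N ≤ 3) ≈ 0.0672.

0.0672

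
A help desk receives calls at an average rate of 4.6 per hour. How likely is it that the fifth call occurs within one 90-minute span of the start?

Over the interval, μ = 4.6 × 1.5 = 6.9 (a 90-minute span = 1.5 hours).
The fifth arrival falls in the interval iff at least 5 events occur there: P(S_5 ≤ t) = P(N ≥ 5) = 1 − P(N ≤ 4) ≈ 0.8177.

0.8177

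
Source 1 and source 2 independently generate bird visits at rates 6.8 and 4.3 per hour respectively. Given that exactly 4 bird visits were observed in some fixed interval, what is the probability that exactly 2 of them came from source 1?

0.3379

Given the total, each event is independently from source 1 with probability p = λ_1/(λ_1+λ_2) = 6.8/11.1 ≈ 0.6126.
So K ~ Binomial(4, 6.8/11.1): P(K = 2) = C(4,2) · (6.8/11.1)^2 · (4.3/11.1)^2 ≈ 0.3379.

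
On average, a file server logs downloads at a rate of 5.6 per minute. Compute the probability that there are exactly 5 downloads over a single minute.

0.1697

With mean μ = 5.6 per minute,
P(N = 5) = e^(−μ) μ^5/5! = e^(−5.6) · 5.6^5/120 ≈ 0.1697.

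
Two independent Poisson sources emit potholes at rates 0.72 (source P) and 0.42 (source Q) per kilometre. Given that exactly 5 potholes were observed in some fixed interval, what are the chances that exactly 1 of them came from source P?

0.0582

Given the total, each event is independently from source P with probability p = λ_P/(λ_P+λ_Q) = 0.72/1.14 ≈ 0.6316.
So K ~ Binomial(5, 0.72/1.14): P(K = 1) = C(5,1) · (0.72/1.14)^1 · (0.42/1.14)^4 ≈ 0.0582.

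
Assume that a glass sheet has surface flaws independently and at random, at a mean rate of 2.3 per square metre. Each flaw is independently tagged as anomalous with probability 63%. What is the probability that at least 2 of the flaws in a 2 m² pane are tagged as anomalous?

Thinning: the flaws that are tagged as anomalous themselves form a Poisson process with rate 0.63 × 2.3 = 1.449 per square metre.
Over the interval, μ = 1.449 × 2 = 2.898 (a 2 m² pane = 2 square metres).
P(N ≥ 2) = 1 − P(N ≤ 1) ≈ 0.7851.

0.7851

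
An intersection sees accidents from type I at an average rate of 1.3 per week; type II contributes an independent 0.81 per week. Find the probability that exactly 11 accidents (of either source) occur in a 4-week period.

0.0838

Independent Poisson processes superpose: combined rate λ = 1.3 + 0.81 = 2.11 per week.
Over the interval, μ = 2.11 × 4 = 8.44 (a 4-week period = 4 weeks).
P(N = 11) = e^(−8.44) · 8.44^11/11! ≈ 0.0838.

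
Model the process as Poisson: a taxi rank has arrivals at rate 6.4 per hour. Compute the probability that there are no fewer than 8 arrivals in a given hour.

0.3127

With mean μ = 6.4 per hour,
P(N ≥ 8) = 1 − P(N ≤ 7) = 1 − Σ_{j=0}^{7} e^(−μ) μ^j/j! ≈ 0.3127.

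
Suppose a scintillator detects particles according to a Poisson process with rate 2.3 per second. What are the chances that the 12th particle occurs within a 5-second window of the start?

0.4802

Over the interval, μ = 2.3 × 5 = 11.5 (a 5-second window = 5 seconds).
The 12th arrival falls in the interval iff at least 12 events occur there: P(S_12 ≤ t) = P(N ≥ 12) = 1 − P(N ≤ 11) ≈ 0.4802.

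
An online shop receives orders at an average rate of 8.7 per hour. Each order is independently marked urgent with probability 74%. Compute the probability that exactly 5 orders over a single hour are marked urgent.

Thinning: the orders that are marked urgent themselves form a Poisson process with rate 0.74 × 8.7 = 6.438 per hour.
So μ = 6.438.
P(N = 5) = e^(−6.438) · 6.438^5/5! ≈ 0.1474.

0.1474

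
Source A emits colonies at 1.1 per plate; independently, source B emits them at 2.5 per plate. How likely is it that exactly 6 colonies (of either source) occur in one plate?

Independent Poisson processes superpose: combined rate λ = 1.1 + 2.5 = 3.6 per plate.
So μ = 3.6.
P(N = 6) = e^(−3.6) · 3.6^6/6! ≈ 0.0826.

0.0826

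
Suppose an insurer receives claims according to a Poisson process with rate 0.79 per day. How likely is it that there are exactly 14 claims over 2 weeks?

0.0739

Over the interval, μ = 0.79 × 14 = 11.06 (2 weeks = 14 days).
P(N = 14) = e^(−μ) μ^14/14! = e^(−11.06) · 11.06^14/87178291200 ≈ 0.0739.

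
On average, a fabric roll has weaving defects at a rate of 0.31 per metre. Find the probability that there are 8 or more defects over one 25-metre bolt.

0.5116

Over the interval, μ = 0.31 × 25 = 7.75 (a 25-metre bolt = 25 metres).
P(N ≥ 8) = 1 − P(N ≤ 7) = 1 − Σ_{j=0}^{7} e^(−μ) μ^j/j! ≈ 0.5116.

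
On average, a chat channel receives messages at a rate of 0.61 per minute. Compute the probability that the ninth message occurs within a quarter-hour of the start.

0.5639

Over the interval, μ = 0.61 × 15 = 9.15 (a quarter-hour = 15 minutes).
The ninth arrival falls in the interval iff at least 9 events occur there: P(S_9 ≤ t) = P(N ≥ 9) = 1 − P(N ≤ 8) ≈ 0.5639.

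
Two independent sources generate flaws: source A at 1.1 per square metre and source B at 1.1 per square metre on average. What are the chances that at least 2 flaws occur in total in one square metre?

Independent Poisson processes superpose: combined rate λ = 1.1 + 1.1 = 2.2 per square metre.
So μ = 2.2.
P(N ≥ 2) = 1 − P(N ≤ 1) ≈ 0.6454.

0.6454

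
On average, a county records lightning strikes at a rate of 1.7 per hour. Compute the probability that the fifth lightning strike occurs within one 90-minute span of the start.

0.1156

Over the interval, μ = 1.7 × 1.5 = 2.55 (a 90-minute span = 1.5 hours).
The fifth arrival falls in the interval iff at least 5 events occur there: P(S_5 ≤ t) = P(N ≥ 5) = 1 − P(N ≤ 4) ≈ 0.1156.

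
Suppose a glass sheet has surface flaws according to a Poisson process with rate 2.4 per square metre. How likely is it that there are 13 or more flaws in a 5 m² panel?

0.4240

Over the interval, μ = 2.4 × 5 = 12 (a 5 m² panel = 5 square metres).
P(N ≥ 13) = 1 − P(N ≤ 12) = 1 − Σ_{j=0}^{12} e^(−μ) μ^j/j! ≈ 0.4240.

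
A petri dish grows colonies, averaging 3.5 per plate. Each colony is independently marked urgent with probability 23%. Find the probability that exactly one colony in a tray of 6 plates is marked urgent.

0.0386

Thinning: the colonies that are marked urgent themselves form a Poisson process with rate 0.23 × 3.5 = 0.805 per plate.
Over the interval, μ = 0.805 × 6 = 4.83 (a tray of 6 plates = 6 plates).
P(N = 1) = e^(−4.83) · 4.83^1/1! ≈ 0.0386.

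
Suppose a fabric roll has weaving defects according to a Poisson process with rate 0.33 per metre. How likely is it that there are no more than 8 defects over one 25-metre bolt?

Over the interval, μ = 0.33 × 25 = 8.25 (a 25-metre bolt = 25 metres).
P(N ≤ 8) = Σ_{j=0}^{8} e^(−μ) μ^j/j! ≈ 0.5577.

0.5577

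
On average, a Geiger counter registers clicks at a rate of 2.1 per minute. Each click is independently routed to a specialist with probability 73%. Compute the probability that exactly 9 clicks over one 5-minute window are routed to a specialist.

Thinning: the clicks that are routed to a specialist themselves form a Poisson process with rate 0.73 × 2.1 = 1.533 per minute.
Over the interval, μ = 1.533 × 5 = 7.665 (a 5-minute window = 5 minutes).
P(N = 9) = e^(−7.665) · 7.665^9/9! ≈ 0.1180.

0.1180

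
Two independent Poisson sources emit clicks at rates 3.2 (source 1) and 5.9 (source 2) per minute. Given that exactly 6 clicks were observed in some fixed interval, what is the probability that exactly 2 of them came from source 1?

Given the total, each event is independently from source 1 with probability p = λ_1/(λ_1+λ_2) = 3.2/9.1 ≈ 0.3516.
So K ~ Binomial(6, 3.2/9.1): P(K = 2) = C(6,2) · (3.2/9.1)^2 · (5.9/9.1)^4 ≈ 0.3278.

0.3278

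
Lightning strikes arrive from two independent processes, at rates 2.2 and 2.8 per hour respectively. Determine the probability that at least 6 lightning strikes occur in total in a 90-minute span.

Independent Poisson processes superpose: combined rate λ = 2.2 + 2.8 = 5 per hour.
Over the interval, μ = 5 × 1.5 = 7.5 (a 90-minute span = 1.5 hours).
P(N ≥ 6) = 1 − P(N ≤ 5) ≈ 0.7586.

0.7586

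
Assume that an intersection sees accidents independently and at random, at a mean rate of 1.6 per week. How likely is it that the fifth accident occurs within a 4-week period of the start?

0.7649

Over the interval, μ = 1.6 × 4 = 6.4 (a 4-week period = 4 weeks).
The fifth arrival falls in the interval iff at least 5 events occur there: P(S_5 ≤ t) = P(N ≥ 5) = 1 − P(N ≤ 4) ≈ 0.7649.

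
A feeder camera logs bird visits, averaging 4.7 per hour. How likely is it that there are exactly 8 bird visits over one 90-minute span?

Over the interval, μ = 4.7 × 1.5 = 7.05 (a 90-minute span = 1.5 hours).
P(N = 8) = e^(−μ) μ^8/8! = e^(−7.05) · 7.05^8/40320 ≈ 0.1313.

0.1313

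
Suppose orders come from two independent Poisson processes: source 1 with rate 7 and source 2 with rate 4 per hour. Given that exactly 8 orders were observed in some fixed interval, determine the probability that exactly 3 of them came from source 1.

Given the total, each event is independently from source 1 with probability p = λ_1/(λ_1+λ_2) = 7/11 ≈ 0.6364.
So K ~ Binomial(8, 7/11): P(K = 3) = C(8,3) · (7/11)^3 · (4/11)^5 ≈ 0.0918.

0.0918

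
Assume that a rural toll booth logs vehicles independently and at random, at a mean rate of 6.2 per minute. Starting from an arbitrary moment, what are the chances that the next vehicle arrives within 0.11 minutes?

0.4944

Inter-arrival times are exponential with rate λ = 6.2 per minute.
P(T ≤ 0.11) = 1 − e^(−λt) = 1 − e^(−6.2 × 0.11) = 1 − e^(−0.682) ≈ 0.4944.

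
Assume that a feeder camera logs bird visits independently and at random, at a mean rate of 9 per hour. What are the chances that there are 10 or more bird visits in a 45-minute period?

Over the interval, μ = 9 × 0.75 = 6.75 (a 45-minute period = 0.75 hours).
P(N ≥ 10) = 1 − P(N ≤ 9) = 1 − Σ_{j=0}^{9} e^(−μ) μ^j/j! ≈ 0.1451.

0.1451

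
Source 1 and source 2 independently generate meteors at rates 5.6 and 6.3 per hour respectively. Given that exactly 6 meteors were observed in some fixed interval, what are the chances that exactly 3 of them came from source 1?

0.3093

Given the total, each event is independently from source 1 with probability p = λ_1/(λ_1+λ_2) = 5.6/11.9 ≈ 0.4706.
So K ~ Binomial(6, 5.6/11.9): P(K = 3) = C(6,3) · (5.6/11.9)^3 · (6.3/11.9)^3 ≈ 0.3093.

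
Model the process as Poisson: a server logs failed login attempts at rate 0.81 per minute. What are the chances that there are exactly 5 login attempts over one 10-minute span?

Over the interval, μ = 0.81 × 10 = 8.1 (a 10-minute span = 10 minutes).
P(N = 5) = e^(−μ) μ^5/5! = e^(−8.1) · 8.1^5/120 ≈ 0.0882.

0.0882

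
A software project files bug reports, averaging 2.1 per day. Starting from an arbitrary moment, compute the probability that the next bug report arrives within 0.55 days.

Inter-arrival times are exponential with rate λ = 2.1 per day.
P(T ≤ 0.55) = 1 − e^(−λt) = 1 − e^(−2.1 × 0.55) = 1 − e^(−1.155) ≈ 0.6849.

0.6849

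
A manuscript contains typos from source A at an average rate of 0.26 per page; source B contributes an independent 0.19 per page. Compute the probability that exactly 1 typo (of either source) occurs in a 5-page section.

Independent Poisson processes superpose: combined rate λ = 0.26 + 0.19 = 0.45 per page.
Over the interval, μ = 0.45 × 5 = 2.25 (a 5-page section = 5 pages).
P(N = 1) = e^(−2.25) · 2.25^1/1! ≈ 0.2371.

0.2371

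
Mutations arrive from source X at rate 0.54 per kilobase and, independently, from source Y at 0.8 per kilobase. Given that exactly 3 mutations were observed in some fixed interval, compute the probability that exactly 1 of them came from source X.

0.4309

Given the total, each event is independently from source X with probability p = λ_X/(λ_X+λ_Y) = 0.54/1.34 ≈ 0.4030.
So K ~ Binomial(3, 0.54/1.34): P(K = 1) = C(3,1) · (0.54/1.34)^1 · (0.8/1.34)^2 ≈ 0.4309.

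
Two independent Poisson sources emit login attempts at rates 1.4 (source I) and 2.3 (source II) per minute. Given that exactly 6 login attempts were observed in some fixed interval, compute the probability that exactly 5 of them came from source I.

0.0289

Given the total, each event is independently from source I with probability p = λ_I/(λ_I+λ_II) = 1.4/3.7 ≈ 0.3784.
So K ~ Binomial(6, 1.4/3.7): P(K = 5) = C(6,5) · (1.4/3.7)^5 · (2.3/3.7)^1 ≈ 0.0289.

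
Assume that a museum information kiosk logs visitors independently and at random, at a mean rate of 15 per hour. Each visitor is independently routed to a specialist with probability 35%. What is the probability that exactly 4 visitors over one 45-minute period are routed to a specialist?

0.1953

Thinning: the visitors that are routed to a specialist themselves form a Poisson process with rate 0.35 × 15 = 5.25 per hour.
Over the interval, μ = 5.25 × 0.75 = 3.9375 (a 45-minute period = 0.75 hours).
P(N = 4) = e^(−3.9375) · 3.9375^4/4! ≈ 0.1953.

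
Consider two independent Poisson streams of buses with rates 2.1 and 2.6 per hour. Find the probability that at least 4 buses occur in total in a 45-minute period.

Independent Poisson processes superpose: combined rate λ = 2.1 + 2.6 = 4.7 per hour.
Over the interval, μ = 4.7 × 0.75 = 3.525 (a 45-minute period = 0.75 hours).
P(N ≥ 4) = 1 − P(N ≤ 3) ≈ 0.4688.

0.4688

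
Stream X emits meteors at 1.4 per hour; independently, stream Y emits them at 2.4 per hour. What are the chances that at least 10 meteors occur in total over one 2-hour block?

0.2351

Independent Poisson processes superpose: combined rate λ = 1.4 + 2.4 = 3.8 per hour.
Over the interval, μ = 3.8 × 2 = 7.6 (a 2-hour block = 2 hours).
P(N ≥ 10) = 1 − P(N ≤ 9) ≈ 0.2351.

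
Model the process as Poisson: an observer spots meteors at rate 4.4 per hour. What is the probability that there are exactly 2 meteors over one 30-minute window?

0.2681

Over the interval, μ = 4.4 × 0.5 = 2.2 (a 30-minute window = 0.5 hours).
P(N = 2) = e^(−μ) μ^2/2! = e^(−2.2) · 2.2^2/2 ≈ 0.2681.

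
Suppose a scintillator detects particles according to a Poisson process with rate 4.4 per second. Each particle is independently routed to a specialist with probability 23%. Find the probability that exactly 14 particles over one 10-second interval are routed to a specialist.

0.0546

Thinning: the particles that are routed to a specialist themselves form a Poisson process with rate 0.23 × 4.4 = 1.012 per second.
Over the interval, μ = 1.012 × 10 = 10.12 (a 10-second interval = 10 seconds).
P(N = 14) = e^(−10.12) · 10.12^14/14! ≈ 0.0546.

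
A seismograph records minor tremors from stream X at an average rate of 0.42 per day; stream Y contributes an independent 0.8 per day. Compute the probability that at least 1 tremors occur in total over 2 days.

Independent Poisson processes superpose: combined rate λ = 0.42 + 0.8 = 1.22 per day.
Over the interval, μ = 1.22 × 2 = 2.44 (2 days).
P(N ≥ 1) = 1 − P(N ≤ 0) ≈ 0.9128.

0.9128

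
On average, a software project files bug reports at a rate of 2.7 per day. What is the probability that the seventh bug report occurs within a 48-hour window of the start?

0.2983

Over the interval, μ = 2.7 × 2 = 5.4 (a 48-hour window = 2 days).
The seventh arrival falls in the interval iff at least 7 events occur there: P(S_7 ≤ t) = P(N ≥ 7) = 1 − P(N ≤ 6) ≈ 0.2983.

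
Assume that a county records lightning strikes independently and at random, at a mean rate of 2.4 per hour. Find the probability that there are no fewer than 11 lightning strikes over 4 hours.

Over the interval, μ = 2.4 × 4 = 9.6 (4 hours).
P(N ≥ 11) = 1 − P(N ≤ 10) = 1 − Σ_{j=0}^{10} e^(−μ) μ^j/j! ≈ 0.3671.

0.3671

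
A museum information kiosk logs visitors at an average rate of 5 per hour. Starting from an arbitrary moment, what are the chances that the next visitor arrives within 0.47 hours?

0.9046

Inter-arrival times are exponential with rate λ = 5 per hour.
P(T ≤ 0.47) = 1 − e^(−λt) = 1 − e^(−5 × 0.47) = 1 − e^(−2.35) ≈ 0.9046.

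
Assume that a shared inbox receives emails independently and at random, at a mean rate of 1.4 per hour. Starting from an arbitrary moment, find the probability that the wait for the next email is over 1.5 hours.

The wait for the next event is exponential with rate λ = 1.4 per hour.
P(T > 1.5) = e^(−λt) = e^(−1.4 × 1.5) = e^(−2.1) ≈ 0.1225.

0.1225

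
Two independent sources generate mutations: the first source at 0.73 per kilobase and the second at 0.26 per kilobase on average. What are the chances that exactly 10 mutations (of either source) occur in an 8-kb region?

0.0972

Independent Poisson processes superpose: combined rate λ = 0.73 + 0.26 = 0.99 per kilobase.
Over the interval, μ = 0.99 × 8 = 7.92 (an 8-kb region = 8 kilobases).
P(N = 10) = e^(−7.92) · 7.92^10/10! ≈ 0.0972.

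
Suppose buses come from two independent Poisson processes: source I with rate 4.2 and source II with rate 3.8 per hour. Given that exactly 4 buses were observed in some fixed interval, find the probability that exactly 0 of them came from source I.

Given the total, each event is independently from source I with probability p = λ_I/(λ_I+λ_II) = 4.2/8 = 0.5250.
So K ~ Binomial(4, 4.2/8): P(K = 0) = C(4,0) · (4.2/8)^0 · (3.8/8)^4 ≈ 0.0509.

0.0509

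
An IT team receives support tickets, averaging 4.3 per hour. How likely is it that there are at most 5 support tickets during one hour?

0.7367

With mean μ = 4.3 per hour,
P(N ≤ 5) = Σ_{j=0}^{5} e^(−μ) μ^j/j! ≈ 0.7367.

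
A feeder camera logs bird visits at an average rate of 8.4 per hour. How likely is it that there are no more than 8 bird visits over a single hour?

0.5369

With mean μ = 8.4 per hour,
P(N ≤ 8) = Σ_{j=0}^{8} e^(−μ) μ^j/j! ≈ 0.5369.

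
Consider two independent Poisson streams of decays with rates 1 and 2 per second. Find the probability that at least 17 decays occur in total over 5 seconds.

Independent Poisson processes superpose: combined rate λ = 1 + 2 = 3 per second.
Over the interval, μ = 3 × 5 = 15 (5 seconds).
P(N ≥ 17) = 1 − P(N ≤ 16) ≈ 0.3359.

0.3359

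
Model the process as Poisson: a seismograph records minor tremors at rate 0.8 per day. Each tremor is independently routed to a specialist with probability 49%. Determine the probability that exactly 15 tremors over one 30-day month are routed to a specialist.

0.0680

Thinning: the tremors that are routed to a specialist themselves form a Poisson process with rate 0.49 × 0.8 = 0.392 per day.
Over the interval, μ = 0.392 × 30 = 11.76 (a 30-day month = 30 days).
P(N = 15) = e^(−11.76) · 11.76^15/15! ≈ 0.0680.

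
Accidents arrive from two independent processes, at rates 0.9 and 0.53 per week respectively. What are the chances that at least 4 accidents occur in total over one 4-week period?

Independent Poisson processes superpose: combined rate λ = 0.9 + 0.53 = 1.43 per week.
Over the interval, μ = 1.43 × 4 = 5.72 (a 4-week period = 4 weeks).
P(N ≥ 4) = 1 − P(N ≤ 3) ≈ 0.8220.

0.8220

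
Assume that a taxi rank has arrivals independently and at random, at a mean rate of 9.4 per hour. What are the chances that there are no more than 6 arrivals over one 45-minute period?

Over the interval, μ = 9.4 × 0.75 = 7.05 (a 45-minute period = 0.75 hours).
P(N ≤ 6) = Σ_{j=0}^{6} e^(−μ) μ^j/j! ≈ 0.4423.

0.4423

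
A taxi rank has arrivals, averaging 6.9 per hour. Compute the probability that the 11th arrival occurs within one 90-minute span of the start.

Over the interval, μ = 6.9 × 1.5 = 10.35 (a 90-minute span = 1.5 hours).
The 11th arrival falls in the interval iff at least 11 events occur there: P(S_11 ≤ t) = P(N ≥ 11) = 1 − P(N ≤ 10) ≈ 0.4607.

0.4607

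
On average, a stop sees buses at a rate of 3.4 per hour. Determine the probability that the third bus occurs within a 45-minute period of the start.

Over the interval, μ = 3.4 × 0.75 = 2.55 (a 45-minute period = 0.75 hours).
The third arrival falls in the interval iff at least 3 events occur there: P(S_3 ≤ t) = P(N ≥ 3) = 1 − P(N ≤ 2) ≈ 0.4689.

0.4689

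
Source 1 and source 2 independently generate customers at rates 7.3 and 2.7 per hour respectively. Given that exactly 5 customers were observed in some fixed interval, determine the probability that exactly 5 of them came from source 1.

Given the total, each event is independently from source 1 with probability p = λ_1/(λ_1+λ_2) = 7.3/10 = 0.7300.
So K ~ Binomial(5, 7.3/10): P(K = 5) = C(5,5) · (7.3/10)^5 · (2.7/10)^0 ≈ 0.2073.

0.2073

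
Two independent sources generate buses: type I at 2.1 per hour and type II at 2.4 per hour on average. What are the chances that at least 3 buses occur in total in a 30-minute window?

0.3907

Independent Poisson processes superpose: combined rate λ = 2.1 + 2.4 = 4.5 per hour.
Over the interval, μ = 4.5 × 0.5 = 2.25 (a 30-minute window = 0.5 hours).
P(N ≥ 3) = 1 − P(N ≤ 2) ≈ 0.3907.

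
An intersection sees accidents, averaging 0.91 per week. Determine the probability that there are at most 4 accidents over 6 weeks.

Over the interval, μ = 0.91 × 6 = 5.46 (6 weeks).
P(N ≤ 4) = Σ_{j=0}^{4} e^(−μ) μ^j/j! ≈ 0.3638.

0.3638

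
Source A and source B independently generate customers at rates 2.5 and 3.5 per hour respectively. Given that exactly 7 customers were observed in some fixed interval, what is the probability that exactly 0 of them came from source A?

Given the total, each event is independently from source A with probability p = λ_A/(λ_A+λ_B) = 2.5/6 ≈ 0.4167.
So K ~ Binomial(7, 2.5/6): P(K = 0) = C(7,0) · (2.5/6)^0 · (3.5/6)^7 ≈ 0.0230.

0.0230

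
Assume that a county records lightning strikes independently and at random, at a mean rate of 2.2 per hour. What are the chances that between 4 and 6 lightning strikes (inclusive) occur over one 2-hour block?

0.4842

Over the interval, μ = 2.2 × 2 = 4.4 (a 2-hour block = 2 hours).
P(4 ≤ N ≤ 6) = Σ_{j=4}^{6} e^(−4.4) · 4.4^j/j! ≈ 0.4842.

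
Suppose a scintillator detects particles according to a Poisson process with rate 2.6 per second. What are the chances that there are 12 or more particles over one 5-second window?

Over the interval, μ = 2.6 × 5 = 13 (a 5-second window = 5 seconds).
P(N ≥ 12) = 1 − P(N ≤ 11) = 1 − Σ_{j=0}^{11} e^(−μ) μ^j/j! ≈ 0.6468.

0.6468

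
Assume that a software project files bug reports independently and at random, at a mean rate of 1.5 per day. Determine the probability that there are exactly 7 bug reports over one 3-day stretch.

Over the interval, μ = 1.5 × 3 = 4.5 (a 3-day stretch = 3 days).
P(N = 7) = e^(−μ) μ^7/7! = e^(−4.5) · 4.5^7/5040 ≈ 0.0824.

0.0824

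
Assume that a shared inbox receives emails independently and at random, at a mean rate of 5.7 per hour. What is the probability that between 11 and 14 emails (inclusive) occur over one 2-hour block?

Over the interval, μ = 5.7 × 2 = 11.4 (a 2-hour block = 2 hours).
P(11 ≤ N ≤ 14) = Σ_{j=11}^{14} e^(−11.4) · 11.4^j/j! ≈ 0.4103.

0.4103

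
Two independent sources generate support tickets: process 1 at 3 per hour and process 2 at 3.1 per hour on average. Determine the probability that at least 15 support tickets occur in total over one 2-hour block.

0.2464

Independent Poisson processes superpose: combined rate λ = 3 + 3.1 = 6.1 per hour.
Over the interval, μ = 6.1 × 2 = 12.2 (a 2-hour block = 2 hours).
P(N ≥ 15) = 1 − P(N ≤ 14) ≈ 0.2464.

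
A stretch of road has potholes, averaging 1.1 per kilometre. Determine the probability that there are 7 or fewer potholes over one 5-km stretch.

0.8095

Over the interval, μ = 1.1 × 5 = 5.5 (a 5-km stretch = 5 kilometres).
P(N ≤ 7) = Σ_{j=0}^{7} e^(−μ) μ^j/j! ≈ 0.8095.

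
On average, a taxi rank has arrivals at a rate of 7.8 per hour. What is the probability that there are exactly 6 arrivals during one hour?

With mean μ = 7.8 per hour,
P(N = 6) = e^(−μ) μ^6/6! = e^(−7.8) · 7.8^6/720 ≈ 0.1282.

0.1282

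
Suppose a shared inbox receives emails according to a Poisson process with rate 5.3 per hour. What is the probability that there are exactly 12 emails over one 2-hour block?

0.1047

Over the interval, μ = 5.3 × 2 = 10.6 (a 2-hour block = 2 hours).
P(N = 12) = e^(−μ) μ^12/12! = e^(−10.6) · 10.6^12/479001600 ≈ 0.1047.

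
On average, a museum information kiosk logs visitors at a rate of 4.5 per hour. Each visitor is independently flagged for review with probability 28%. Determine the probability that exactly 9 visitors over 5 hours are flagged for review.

Thinning: the visitors that are flagged for review themselves form a Poisson process with rate 0.28 × 4.5 = 1.26 per hour.
Over the interval, μ = 1.26 × 5 = 6.3 (5 hours).
P(N = 9) = e^(−6.3) · 6.3^9/9! ≈ 0.0791.

0.0791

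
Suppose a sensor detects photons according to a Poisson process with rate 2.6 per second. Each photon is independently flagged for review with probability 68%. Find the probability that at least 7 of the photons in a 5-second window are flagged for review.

0.7783

Thinning: the photons that are flagged for review themselves form a Poisson process with rate 0.68 × 2.6 = 1.768 per second.
Over the interval, μ = 1.768 × 5 = 8.84 (a 5-second window = 5 seconds).
P(N ≥ 7) = 1 − P(N ≤ 6) ≈ 0.7783.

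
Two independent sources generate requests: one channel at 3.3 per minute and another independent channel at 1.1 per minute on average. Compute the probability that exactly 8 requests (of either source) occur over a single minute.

Independent Poisson processes superpose: combined rate λ = 3.3 + 1.1 = 4.4 per minute.
So μ = 4.4.
P(N = 8) = e^(−4.4) · 4.4^8/8! ≈ 0.0428.

0.0428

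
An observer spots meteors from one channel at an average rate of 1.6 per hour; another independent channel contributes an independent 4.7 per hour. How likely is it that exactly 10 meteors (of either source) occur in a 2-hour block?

Independent Poisson processes superpose: combined rate λ = 1.6 + 4.7 = 6.3 per hour.
Over the interval, μ = 6.3 × 2 = 12.6 (a 2-hour block = 2 hours).
P(N = 10) = e^(−12.6) · 12.6^10/10! ≈ 0.0937.

0.0937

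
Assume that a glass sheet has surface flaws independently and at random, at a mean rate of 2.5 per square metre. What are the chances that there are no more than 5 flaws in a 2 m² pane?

Over the interval, μ = 2.5 × 2 = 5 (a 2 m² pane = 2 square metres).
P(N ≤ 5) = Σ_{j=0}^{5} e^(−μ) μ^j/j! ≈ 0.6160.

0.6160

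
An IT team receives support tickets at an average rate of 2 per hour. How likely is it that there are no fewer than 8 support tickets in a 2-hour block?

0.0511

Over the interval, μ = 2 × 2 = 4 (a 2-hour block = 2 hours).
P(N ≥ 8) = 1 − P(N ≤ 7) = 1 − Σ_{j=0}^{7} e^(−μ) μ^j/j! ≈ 0.0511.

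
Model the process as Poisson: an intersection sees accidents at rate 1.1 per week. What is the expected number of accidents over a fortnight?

E[N] = λt = 1.1 × 2 = 2.2 (a fortnight = 2 weeks).

2.2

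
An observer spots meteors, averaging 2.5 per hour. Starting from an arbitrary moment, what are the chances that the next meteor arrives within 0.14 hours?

Inter-arrival times are exponential with rate λ = 2.5 per hour.
P(T ≤ 0.14) = 1 − e^(−λt) = 1 − e^(−2.5 × 0.14) = 1 − e^(−0.35) ≈ 0.2953.

0.2953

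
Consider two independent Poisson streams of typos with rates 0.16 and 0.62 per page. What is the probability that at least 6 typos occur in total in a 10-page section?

0.7897

Independent Poisson processes superpose: combined rate λ = 0.16 + 0.62 = 0.78 per page.
Over the interval, μ = 0.78 × 10 = 7.8 (a 10-page section = 10 pages).
P(N ≥ 6) = 1 − P(N ≤ 5) ≈ 0.7897.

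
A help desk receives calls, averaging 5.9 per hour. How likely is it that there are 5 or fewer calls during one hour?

With mean μ = 5.9 per hour,
P(N ≤ 5) = Σ_{j=0}^{5} e^(−μ) μ^j/j! ≈ 0.4619.

0.4619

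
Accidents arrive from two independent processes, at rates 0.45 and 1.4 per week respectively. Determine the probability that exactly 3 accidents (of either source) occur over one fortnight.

Independent Poisson processes superpose: combined rate λ = 0.45 + 1.4 = 1.85 per week.
Over the interval, μ = 1.85 × 2 = 3.7 (a fortnight = 2 weeks).
P(N = 3) = e^(−3.7) · 3.7^3/3! ≈ 0.2087.

0.2087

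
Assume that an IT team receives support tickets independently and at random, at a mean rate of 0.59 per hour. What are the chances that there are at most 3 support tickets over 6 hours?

0.5280

Over the interval, μ = 0.59 × 6 = 3.54 (6 hours).
P(N ≤ 3) = Σ_{j=0}^{3} e^(−μ) μ^j/j! ≈ 0.5280.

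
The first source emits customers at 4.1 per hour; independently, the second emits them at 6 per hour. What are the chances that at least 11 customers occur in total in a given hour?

Independent Poisson processes superpose: combined rate λ = 4.1 + 6 = 10.1 per hour.
So μ = 10.1.
P(N ≥ 11) = 1 − P(N ≤ 10) ≈ 0.4295.

0.4295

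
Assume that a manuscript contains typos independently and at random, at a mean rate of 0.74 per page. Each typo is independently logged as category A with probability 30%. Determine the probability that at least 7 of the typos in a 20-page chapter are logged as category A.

Thinning: the typos that are logged as category A themselves form a Poisson process with rate 0.3 × 0.74 = 0.222 per page.
Over the interval, μ = 0.222 × 20 = 4.44 (a 20-page chapter = 20 pages).
P(N ≥ 7) = 1 − P(N ≤ 6) ≈ 0.1613.

0.1613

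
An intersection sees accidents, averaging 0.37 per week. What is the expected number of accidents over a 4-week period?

1.48

E[N] = λt = 0.37 × 4 = 1.48 (a 4-week period = 4 weeks).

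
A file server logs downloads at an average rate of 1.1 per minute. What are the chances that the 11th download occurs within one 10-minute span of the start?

Over the interval, μ = 1.1 × 10 = 11 (a 10-minute span = 10 minutes).
The 11th arrival falls in the interval iff at least 11 events occur there: P(S_11 ≤ t) = P(N ≥ 11) = 1 − P(N ≤ 10) ≈ 0.5401.

0.5401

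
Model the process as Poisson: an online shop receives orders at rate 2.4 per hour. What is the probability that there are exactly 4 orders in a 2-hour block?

0.1820

Over the interval, μ = 2.4 × 2 = 4.8 (a 2-hour block = 2 hours).
P(N = 4) = e^(−μ) μ^4/4! = e^(−4.8) · 4.8^4/24 ≈ 0.1820.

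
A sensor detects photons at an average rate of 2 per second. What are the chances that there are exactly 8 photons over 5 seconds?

Over the interval, μ = 2 × 5 = 10 (5 seconds).
P(N = 8) = e^(−μ) μ^8/8! = e^(−10) · 10^8/40320 ≈ 0.1126.

0.1126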